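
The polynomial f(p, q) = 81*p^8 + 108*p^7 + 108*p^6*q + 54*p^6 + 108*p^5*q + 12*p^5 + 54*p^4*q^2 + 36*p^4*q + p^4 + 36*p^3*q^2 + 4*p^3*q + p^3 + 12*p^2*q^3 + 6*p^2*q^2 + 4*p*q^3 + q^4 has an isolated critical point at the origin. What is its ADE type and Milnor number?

Type E_6, Milnor number mu = 6.

The Hessian of f at 0 is [[0, 0], [0, 0]] with rank 0, so corank 2. A Groebner basis of the Jacobian ideal J(f) in C{p,q} is {q^4, p*q^2 + q^3/3, p^2}; counting standard monomials gives mu = 6. Corank 2; j^3 = p^3 is a perfect cube, so E-series; the 4-jet and mu = 6 give E_6.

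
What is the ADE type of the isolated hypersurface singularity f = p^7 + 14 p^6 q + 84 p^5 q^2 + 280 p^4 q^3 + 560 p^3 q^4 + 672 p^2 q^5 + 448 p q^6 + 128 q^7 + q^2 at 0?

The Hessian of f at 0 is [[0, 0], [0, 2]] with rank 1, so corank 1. A Groebner basis of the Jacobian ideal J(f) in C{p,q} is {p^6, q}; counting standard monomials gives mu = 6. Corank 1: A-series; mu = 6 gives A_6.

A6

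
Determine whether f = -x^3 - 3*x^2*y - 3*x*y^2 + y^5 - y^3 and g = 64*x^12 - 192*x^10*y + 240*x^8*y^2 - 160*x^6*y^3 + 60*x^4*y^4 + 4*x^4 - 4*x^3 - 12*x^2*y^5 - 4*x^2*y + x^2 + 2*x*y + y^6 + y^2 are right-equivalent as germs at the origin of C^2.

The Hessian of f at 0 has rank 0. Corank 2; j^3 = -(x + y)^3 is a perfect cube, so E-series; the 5-jet and mu = 8 give E_8. The Hessian of g at 0 has rank 1. Corank 1: A-series; mu = 5 gives A_5. f is E_8 but g is A_5, hence not right-equivalent.

No.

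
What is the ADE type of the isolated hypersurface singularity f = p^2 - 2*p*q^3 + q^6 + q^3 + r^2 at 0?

A_{2}

The Hessian of f at 0 has rank 2. Corank 1: A-series; mu = 2 gives A_2.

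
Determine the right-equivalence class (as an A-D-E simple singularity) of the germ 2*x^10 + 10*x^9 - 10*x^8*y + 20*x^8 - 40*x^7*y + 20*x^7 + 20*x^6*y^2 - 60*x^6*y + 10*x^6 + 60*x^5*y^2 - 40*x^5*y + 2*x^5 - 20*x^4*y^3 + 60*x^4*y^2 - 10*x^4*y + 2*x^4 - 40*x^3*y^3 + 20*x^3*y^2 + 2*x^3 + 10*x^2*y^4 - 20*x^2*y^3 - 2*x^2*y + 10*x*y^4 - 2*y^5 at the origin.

D_6

The Hessian of f at 0 has rank 0. Corank 2; j^3 = 2*x^2*(x - y) has shape L^2 M (L != M), so D-series; mu = 6 gives D_6.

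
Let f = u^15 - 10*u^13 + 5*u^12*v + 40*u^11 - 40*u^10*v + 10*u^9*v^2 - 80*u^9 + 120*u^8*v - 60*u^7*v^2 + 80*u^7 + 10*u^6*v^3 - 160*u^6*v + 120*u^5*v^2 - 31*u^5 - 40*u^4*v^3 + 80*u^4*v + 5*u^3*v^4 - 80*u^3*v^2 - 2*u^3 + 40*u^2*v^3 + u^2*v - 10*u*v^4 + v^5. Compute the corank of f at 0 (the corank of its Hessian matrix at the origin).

2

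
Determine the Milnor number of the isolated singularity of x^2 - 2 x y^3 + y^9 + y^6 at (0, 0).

8

The Hessian of f at 0 has rank 1. Corank 1: A-series; mu = 8 gives A_8.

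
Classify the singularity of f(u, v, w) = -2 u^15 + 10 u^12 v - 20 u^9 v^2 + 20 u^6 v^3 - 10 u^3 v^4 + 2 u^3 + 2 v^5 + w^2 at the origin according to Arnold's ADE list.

E_{8}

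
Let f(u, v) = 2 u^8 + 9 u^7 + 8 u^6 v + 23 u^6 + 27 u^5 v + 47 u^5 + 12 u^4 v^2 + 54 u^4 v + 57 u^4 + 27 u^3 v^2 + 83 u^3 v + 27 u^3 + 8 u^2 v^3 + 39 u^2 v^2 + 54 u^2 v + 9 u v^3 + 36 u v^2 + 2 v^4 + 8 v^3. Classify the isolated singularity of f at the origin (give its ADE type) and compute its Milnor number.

Type E_{7}, Milnor number mu = 7.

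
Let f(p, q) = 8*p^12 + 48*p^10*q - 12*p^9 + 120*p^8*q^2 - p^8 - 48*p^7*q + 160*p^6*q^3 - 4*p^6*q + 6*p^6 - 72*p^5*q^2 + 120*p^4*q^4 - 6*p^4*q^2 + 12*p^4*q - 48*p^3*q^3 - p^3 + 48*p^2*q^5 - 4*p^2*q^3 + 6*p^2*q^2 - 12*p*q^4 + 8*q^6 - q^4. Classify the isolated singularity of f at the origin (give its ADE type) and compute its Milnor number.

Type E_{6}, Milnor number mu = 6.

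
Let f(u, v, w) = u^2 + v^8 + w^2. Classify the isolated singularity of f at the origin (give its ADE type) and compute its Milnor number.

The Hessian of f at 0 is [[2, 0, 0], [0, 0, 0], [0, 0, 2]] with rank 2, so corank 1. A Groebner basis of the Jacobian ideal J(f) in C{u,v,w} is {v^7, u, w}; counting standard monomials gives mu = 7. Corank 1: A-series; mu = 7 gives A_7.

Type A_7, Milnor number mu = 7.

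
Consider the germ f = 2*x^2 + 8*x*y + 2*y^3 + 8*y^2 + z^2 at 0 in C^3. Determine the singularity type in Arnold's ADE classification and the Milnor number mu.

Type A_{2}, Milnor number mu = 2.

The Hessian of f at 0 has rank 2. Corank 1: A-series; mu = 2 gives A_2.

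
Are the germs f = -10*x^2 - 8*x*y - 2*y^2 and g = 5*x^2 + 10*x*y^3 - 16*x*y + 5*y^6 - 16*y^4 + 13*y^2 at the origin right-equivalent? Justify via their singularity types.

Yes.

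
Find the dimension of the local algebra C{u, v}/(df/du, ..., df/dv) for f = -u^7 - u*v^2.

The Hessian of f at 0 is [[0, 0], [0, 0]] with rank 0, so corank 2. A Groebner basis of the Jacobian ideal J(f) in C{u,v} is {u^6 + v^2/7, v^3, u*v}; counting standard monomials gives mu = 8. Corank 2; j^3 = -u*v^2 has shape L^2 M (L != M), so D-series; mu = 8 gives D_8.

8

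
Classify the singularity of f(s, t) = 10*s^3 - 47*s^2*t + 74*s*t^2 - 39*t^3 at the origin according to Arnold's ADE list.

D_4

The Hessian of f at 0 is [[0, 0], [0, 0]] with rank 0, so corank 2. A Groebner basis of the Jacobian ideal J(f) in C{s,t} is {t^3, s^2 - 23*t^2/11, s*t - 16*t^2/11}; counting standard monomials gives mu = 4. Corank 2; j^3 = (2*s - 3*t)*(5*s^2 - 16*s*t + 13*t^2) splits into three distinct lines over C (the quadratic factor has nonzero discriminant), so D_4.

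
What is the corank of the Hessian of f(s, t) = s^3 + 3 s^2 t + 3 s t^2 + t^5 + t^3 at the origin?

2

The Hessian at 0 is [[0, 0], [0, 0]] of rank 0; hence corank 2.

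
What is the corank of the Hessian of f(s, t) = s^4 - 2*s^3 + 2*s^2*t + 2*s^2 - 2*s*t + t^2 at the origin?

Hessian at 0 has rank 2.

0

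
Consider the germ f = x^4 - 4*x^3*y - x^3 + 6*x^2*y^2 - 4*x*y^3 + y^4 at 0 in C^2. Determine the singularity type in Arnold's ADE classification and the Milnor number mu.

The Hessian of f at 0 is [[0, 0], [0, 0]] with rank 0, so corank 2. A Groebner basis of the Jacobian ideal J(f) in C{x,y} is {y^4, x*y^2 - y^3/3, x^2}; counting standard monomials gives mu = 6. Corank 2; j^3 = -x^3 is a perfect cube, so E-series; the 4-jet and mu = 6 give E_6.

Type E_{6}, Milnor number mu = 6.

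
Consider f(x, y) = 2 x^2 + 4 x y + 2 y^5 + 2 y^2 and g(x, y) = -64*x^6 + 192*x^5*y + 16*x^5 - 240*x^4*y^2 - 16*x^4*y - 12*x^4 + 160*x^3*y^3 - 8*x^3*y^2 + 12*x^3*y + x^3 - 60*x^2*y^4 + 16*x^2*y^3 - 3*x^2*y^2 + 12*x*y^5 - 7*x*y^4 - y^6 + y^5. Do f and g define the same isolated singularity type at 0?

The Hessian of f at 0 has rank 1. Corank 1: A-series; mu = 4 gives A_4. The Hessian of g at 0 has rank 0. Corank 2; j^3 = x^3 is a perfect cube, so E-series; the 5-jet and mu = 8 give E_8. f is A_4 but g is E_8, hence not right-equivalent.

No.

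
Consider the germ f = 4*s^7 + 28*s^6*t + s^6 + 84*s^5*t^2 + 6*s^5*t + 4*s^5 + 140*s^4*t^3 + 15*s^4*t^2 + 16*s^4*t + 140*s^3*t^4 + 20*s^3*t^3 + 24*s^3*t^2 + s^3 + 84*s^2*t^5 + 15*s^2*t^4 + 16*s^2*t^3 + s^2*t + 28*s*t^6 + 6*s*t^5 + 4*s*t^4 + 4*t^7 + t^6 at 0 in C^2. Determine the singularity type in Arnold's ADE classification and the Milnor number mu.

The Hessian of f at 0 has rank 0. Corank 2; j^3 = s^2*(s + t) has shape L^2 M (L != M), so D-series; mu = 7 gives D_7.

Type D_{7}, Milnor number mu = 7.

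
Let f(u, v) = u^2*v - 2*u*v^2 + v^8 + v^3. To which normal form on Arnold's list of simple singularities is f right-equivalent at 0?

The Hessian of f at 0 is [[0, 0], [0, 0]] with rank 0, so corank 2. A Groebner basis of the Jacobian ideal J(f) in C{u,v} is {u^2/8 + v^7 - v^2/8, u^3 - v^3, u*v - v^2}; counting standard monomials gives mu = 9. Corank 2; j^3 = v*(u - v)^2 has shape L^2 M (L != M), so D-series; mu = 9 gives D_9.

D_{9}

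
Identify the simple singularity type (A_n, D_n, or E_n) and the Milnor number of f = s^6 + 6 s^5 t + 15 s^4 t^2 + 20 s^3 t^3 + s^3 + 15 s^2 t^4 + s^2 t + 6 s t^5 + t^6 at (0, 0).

Type D_7, Milnor number mu = 7.

The Hessian of f at 0 is [[0, 0], [0, 0]] with rank 0, so corank 2. A Groebner basis of the Jacobian ideal J(f) in C{s,t} is {-s*t/6 + t^5, s*t^2, s^2 + s*t}; counting standard monomials gives mu = 7. Corank 2; j^3 = s^2*(s + t) has shape L^2 M (L != M), so D-series; mu = 7 gives D_7.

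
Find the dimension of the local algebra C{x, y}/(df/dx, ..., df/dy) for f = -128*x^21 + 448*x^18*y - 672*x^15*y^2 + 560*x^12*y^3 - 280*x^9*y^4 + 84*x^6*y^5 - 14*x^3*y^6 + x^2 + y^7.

6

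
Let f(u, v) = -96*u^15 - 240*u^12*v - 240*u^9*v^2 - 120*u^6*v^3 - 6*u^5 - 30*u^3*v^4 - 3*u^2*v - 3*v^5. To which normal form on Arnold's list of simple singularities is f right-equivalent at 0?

D_6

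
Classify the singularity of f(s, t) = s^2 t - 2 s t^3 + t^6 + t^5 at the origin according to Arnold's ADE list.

D_{7}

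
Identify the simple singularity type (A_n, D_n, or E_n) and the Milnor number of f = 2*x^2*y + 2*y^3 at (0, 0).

Type D_4, Milnor number mu = 4.

The Hessian of f at 0 has rank 0. Corank 2; j^3 = 2*y*(x^2 + y^2) splits into three distinct lines over C (the quadratic factor has nonzero discriminant), so D_4.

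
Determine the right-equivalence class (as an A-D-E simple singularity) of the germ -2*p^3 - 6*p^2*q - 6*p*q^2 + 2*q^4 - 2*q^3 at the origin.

The Hessian of f at 0 is [[0, 0], [0, 0]] with rank 0, so corank 2. A Groebner basis of the Jacobian ideal J(f) in C{p,q} is {q^3, p^2 + 2*p*q + q^2}; counting standard monomials gives mu = 6. Corank 2; j^3 = -2*(p + q)^3 is a perfect cube, so E-series; the 4-jet and mu = 6 give E_6.

E6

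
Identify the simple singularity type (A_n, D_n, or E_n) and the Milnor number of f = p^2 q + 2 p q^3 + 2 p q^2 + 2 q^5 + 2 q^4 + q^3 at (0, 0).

Type D6, Milnor number mu = 6.

The Hessian of f at 0 is [[0, 0], [0, 0]] with rank 0, so corank 2. A Groebner basis of the Jacobian ideal J(f) in C{p,q} is {p^3 - 3*p^2/4 - 5*p*q/2 - 7*q^2/4, p^2*q + p^2/2 + 2*p*q + 3*q^2/2, -p^2/4 + p*q^2 - 3*p*q/2 - 5*q^2/4, p*q + q^3 + q^2}; counting standard monomials gives mu = 6. Corank 2; j^3 = q*(p + q)^2 has shape L^2 M (L != M), so D-series; mu = 6 gives D_6.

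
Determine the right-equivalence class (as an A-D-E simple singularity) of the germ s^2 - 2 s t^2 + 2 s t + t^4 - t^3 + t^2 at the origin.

A2

The Hessian of f at 0 has rank 1. Corank 1: A-series; mu = 2 gives A_2.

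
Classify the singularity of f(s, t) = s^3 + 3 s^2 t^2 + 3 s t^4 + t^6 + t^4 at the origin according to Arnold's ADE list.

The Hessian of f at 0 has rank 0. Corank 2; j^3 = s^3 is a perfect cube, so E-series; the 4-jet and mu = 6 give E_6.

E6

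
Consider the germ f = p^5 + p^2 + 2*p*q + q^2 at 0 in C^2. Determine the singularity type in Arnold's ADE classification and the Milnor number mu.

The Hessian of f at 0 has rank 1. Corank 1: A-series; mu = 4 gives A_4.

Type A_{4}, Milnor number mu = 4.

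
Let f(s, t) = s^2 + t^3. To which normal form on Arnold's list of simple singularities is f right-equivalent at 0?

A_{2}

The Hessian of f at 0 has rank 1. Corank 1: A-series; mu = 2 gives A_2.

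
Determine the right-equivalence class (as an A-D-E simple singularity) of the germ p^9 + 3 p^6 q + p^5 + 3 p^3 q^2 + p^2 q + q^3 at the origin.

The Hessian of f at 0 is [[0, 0], [0, 0]] with rank 0, so corank 2. A Groebner basis of the Jacobian ideal J(f) in C{p,q} is {q^3, p^2 + 3*q^2, p*q}; counting standard monomials gives mu = 4. Corank 2; j^3 = q*(p^2 + q^2) splits into three distinct lines over C (the quadratic factor has nonzero discriminant), so D_4.

D_4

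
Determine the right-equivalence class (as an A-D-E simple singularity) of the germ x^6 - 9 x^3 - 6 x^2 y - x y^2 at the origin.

D7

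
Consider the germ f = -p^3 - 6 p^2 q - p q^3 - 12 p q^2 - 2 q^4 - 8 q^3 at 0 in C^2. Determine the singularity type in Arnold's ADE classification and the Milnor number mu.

Type E7, Milnor number mu = 7.

The Hessian of f at 0 is [[0, 0], [0, 0]] with rank 0, so corank 2. A Groebner basis of the Jacobian ideal J(f) in C{p,q} is {p^3 + 6*p^2*q + 48*p^2 + 192*p*q + 192*q^2, -6*p^2 + p*q^2 - 24*p*q - 24*q^2, 3*p^2 + 12*p*q + q^3 + 12*q^2}; counting standard monomials gives mu = 7. Corank 2; j^3 = -(p + 2*q)^3 is a perfect cube, so E-series; the 4-jet and mu = 7 give E_7.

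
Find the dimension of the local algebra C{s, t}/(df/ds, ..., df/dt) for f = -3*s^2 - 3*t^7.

6

The Hessian of f at 0 is [[-6, 0], [0, 0]] with rank 1, so corank 1. A Groebner basis of the Jacobian ideal J(f) in C{s,t} is {t^6, s}; counting standard monomials gives mu = 6. Corank 1: A-series; mu = 6 gives A_6.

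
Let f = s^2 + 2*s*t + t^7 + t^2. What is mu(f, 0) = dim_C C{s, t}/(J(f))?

6

The Hessian of f at 0 has rank 1. Corank 1: A-series; mu = 6 gives A_6.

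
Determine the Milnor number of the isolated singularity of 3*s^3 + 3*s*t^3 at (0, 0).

7

The Hessian of f at 0 has rank 0. Corank 2; j^3 = 3*s^3 is a perfect cube, so E-series; the 4-jet and mu = 7 give E_7.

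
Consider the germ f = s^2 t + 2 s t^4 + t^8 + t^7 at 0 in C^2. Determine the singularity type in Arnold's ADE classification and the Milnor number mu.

Type D9, Milnor number mu = 9.

The Hessian of f at 0 is [[0, 0], [0, 0]] with rank 0, so corank 2. A Groebner basis of the Jacobian ideal J(f) in C{s,t} is {s^2*t^2, 8*s^2*t + s^2 + s*t^3, s*t + t^4, s^3}; counting standard monomials gives mu = 9. Corank 2; j^3 = s^2*t has shape L^2 M (L != M), so D-series; mu = 9 gives D_9.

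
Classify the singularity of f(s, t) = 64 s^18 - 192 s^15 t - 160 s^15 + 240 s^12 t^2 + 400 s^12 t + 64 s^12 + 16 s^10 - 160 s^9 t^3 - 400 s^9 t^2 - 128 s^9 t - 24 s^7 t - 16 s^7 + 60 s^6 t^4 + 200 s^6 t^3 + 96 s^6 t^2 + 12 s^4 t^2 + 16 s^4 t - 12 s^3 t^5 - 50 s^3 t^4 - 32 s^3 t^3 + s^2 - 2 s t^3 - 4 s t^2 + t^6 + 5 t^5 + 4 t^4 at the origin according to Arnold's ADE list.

The Hessian of f at 0 is [[2, 0], [0, 0]] with rank 1, so corank 1. A Groebner basis of the Jacobian ideal J(f) in C{s,t} is {-s + t^3 + 2*t^2, s^2, s*t - 2*s + 4*t^2}; counting standard monomials gives mu = 4. Corank 1: A-series; mu = 4 gives A_4.

A4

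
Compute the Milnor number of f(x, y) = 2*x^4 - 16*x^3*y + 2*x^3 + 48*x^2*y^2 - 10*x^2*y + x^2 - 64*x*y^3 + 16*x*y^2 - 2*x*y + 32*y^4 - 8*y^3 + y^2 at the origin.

3

The Hessian of f at 0 has rank 1. Corank 1: A-series; mu = 3 gives A_3.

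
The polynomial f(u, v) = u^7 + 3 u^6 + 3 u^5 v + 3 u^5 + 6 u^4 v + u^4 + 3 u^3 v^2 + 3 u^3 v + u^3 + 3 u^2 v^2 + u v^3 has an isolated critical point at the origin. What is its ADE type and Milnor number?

Type E_7, Milnor number mu = 7.

The Hessian of f at 0 is [[0, 0], [0, 0]] with rank 0, so corank 2. A Groebner basis of the Jacobian ideal J(f) in C{u,v} is {3*u^2 + v^4 + v^3, u^3, u^2*v - u^2 - v^3/3, 2*u^2 + u*v^2 + 2*v^3/3}; counting standard monomials gives mu = 7. Corank 2; j^3 = u^3 is a perfect cube, so E-series; the 4-jet and mu = 7 give E_7.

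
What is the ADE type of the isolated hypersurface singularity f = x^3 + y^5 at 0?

The Hessian of f at 0 has rank 0. Corank 2; j^3 = x^3 is a perfect cube, so E-series; the 5-jet and mu = 8 give E_8.

E_{8}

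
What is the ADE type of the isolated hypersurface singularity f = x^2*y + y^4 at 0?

D_5

The Hessian of f at 0 has rank 0. Corank 2; j^3 = x^2*y has shape L^2 M (L != M), so D-series; mu = 5 gives D_5.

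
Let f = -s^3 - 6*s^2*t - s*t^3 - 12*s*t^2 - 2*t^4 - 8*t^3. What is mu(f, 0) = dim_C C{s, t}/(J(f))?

The Hessian of f at 0 is [[0, 0], [0, 0]] with rank 0, so corank 2. A Groebner basis of the Jacobian ideal J(f) in C{s,t} is {s^3 + 6*s^2*t + 48*s^2 + 192*s*t + 192*t^2, -6*s^2 + s*t^2 - 24*s*t - 24*t^2, 3*s^2 + 12*s*t + t^3 + 12*t^2}; counting standard monomials gives mu = 7. Corank 2; j^3 = -(s + 2*t)^3 is a perfect cube, so E-series; the 4-jet and mu = 7 give E_7.

7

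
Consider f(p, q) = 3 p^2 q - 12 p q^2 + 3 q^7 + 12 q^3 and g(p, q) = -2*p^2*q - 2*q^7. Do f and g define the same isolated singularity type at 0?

Yes.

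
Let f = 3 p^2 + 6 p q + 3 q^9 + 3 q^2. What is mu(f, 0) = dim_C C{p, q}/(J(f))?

8

The Hessian of f at 0 has rank 1. Corank 1: A-series; mu = 8 gives A_8.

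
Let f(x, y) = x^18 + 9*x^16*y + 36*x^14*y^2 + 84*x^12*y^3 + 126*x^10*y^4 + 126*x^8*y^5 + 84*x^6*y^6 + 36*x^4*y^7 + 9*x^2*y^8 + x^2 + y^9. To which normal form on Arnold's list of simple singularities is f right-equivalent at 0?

The Hessian of f at 0 is [[2, 0], [0, 0]] with rank 1, so corank 1. A Groebner basis of the Jacobian ideal J(f) in C{x,y} is {y^8, x}; counting standard monomials gives mu = 8. Corank 1: A-series; mu = 8 gives A_8.

A8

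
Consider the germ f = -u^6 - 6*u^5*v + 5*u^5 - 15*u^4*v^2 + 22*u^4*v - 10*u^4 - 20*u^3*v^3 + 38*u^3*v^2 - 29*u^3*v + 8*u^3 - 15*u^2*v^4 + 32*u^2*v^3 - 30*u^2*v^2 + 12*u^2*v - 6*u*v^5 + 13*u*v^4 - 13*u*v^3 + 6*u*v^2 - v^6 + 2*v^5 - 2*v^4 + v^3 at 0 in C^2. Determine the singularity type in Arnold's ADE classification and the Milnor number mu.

Type E_7, Milnor number mu = 7.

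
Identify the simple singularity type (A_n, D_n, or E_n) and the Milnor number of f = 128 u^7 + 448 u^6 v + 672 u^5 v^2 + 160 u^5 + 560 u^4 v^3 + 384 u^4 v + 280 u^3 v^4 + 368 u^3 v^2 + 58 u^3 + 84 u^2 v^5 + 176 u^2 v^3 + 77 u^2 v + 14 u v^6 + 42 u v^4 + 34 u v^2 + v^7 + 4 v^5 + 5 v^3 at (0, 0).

The Hessian of f at 0 is [[0, 0], [0, 0]] with rank 0, so corank 2. A Groebner basis of the Jacobian ideal J(f) in C{u,v} is {v^3, u^2 - v^2/13, u*v + 4*v^2/13}; counting standard monomials gives mu = 4. Corank 2; j^3 = (2*u + v)*(29*u^2 + 24*u*v + 5*v^2) splits into three distinct lines over C (the quadratic factor has nonzero discriminant), so D_4.

Type D4, Milnor number mu = 4.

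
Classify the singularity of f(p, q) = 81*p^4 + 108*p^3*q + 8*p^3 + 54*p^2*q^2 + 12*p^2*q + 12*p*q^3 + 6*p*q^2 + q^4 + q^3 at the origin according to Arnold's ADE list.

The Hessian of f at 0 has rank 0. Corank 2; j^3 = (2*p + q)^3 is a perfect cube, so E-series; the 4-jet and mu = 6 give E_6.

E6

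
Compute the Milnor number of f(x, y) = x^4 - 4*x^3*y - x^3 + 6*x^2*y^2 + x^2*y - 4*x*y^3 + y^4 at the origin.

The Hessian of f at 0 is [[0, 0], [0, 0]] with rank 0, so corank 2. A Groebner basis of the Jacobian ideal J(f) in C{x,y} is {x*y^2, x*y/4 + y^3, x^2 - x*y}; counting standard monomials gives mu = 5. Corank 2; j^3 = -x^2*(x - y) has shape L^2 M (L != M), so D-series; mu = 5 gives D_5.

5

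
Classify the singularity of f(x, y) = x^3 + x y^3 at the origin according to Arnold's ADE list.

E_{7}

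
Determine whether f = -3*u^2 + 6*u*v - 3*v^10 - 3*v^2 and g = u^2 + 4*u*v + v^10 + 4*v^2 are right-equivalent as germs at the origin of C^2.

The Hessian of f at 0 has rank 1. Corank 1: A-series; mu = 9 gives A_9. The Hessian of g at 0 has rank 1. Corank 1: A-series; mu = 9 gives A_9. Both have type A_9, hence right-equivalent.

Yes.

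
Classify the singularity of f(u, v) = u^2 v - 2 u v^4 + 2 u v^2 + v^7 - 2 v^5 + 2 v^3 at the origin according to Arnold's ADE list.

D_{4}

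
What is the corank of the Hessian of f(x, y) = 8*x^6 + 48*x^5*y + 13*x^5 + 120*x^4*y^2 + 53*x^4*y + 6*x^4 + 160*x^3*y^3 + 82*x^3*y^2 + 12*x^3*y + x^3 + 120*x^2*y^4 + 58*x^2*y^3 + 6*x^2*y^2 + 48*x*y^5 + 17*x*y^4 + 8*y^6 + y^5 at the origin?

2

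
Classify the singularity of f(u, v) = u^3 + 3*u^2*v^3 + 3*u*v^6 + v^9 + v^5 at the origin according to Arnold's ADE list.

The Hessian of f at 0 has rank 0. Corank 2; j^3 = u^3 is a perfect cube, so E-series; the 5-jet and mu = 8 give E_8.

E_{8}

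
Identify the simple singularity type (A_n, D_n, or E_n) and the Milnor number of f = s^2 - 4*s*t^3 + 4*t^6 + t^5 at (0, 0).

Type A_4, Milnor number mu = 4.

The Hessian of f at 0 has rank 1. Corank 1: A-series; mu = 4 gives A_4.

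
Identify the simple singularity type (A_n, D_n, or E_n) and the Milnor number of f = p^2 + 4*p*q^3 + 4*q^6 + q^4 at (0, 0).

The Hessian of f at 0 has rank 1. Corank 1: A-series; mu = 3 gives A_3.

Type A3, Milnor number mu = 3.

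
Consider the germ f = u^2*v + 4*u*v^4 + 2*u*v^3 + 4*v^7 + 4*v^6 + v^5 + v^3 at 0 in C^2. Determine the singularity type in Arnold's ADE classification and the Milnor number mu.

The Hessian of f at 0 has rank 0. Corank 2; j^3 = v*(u^2 + v^2) splits into three distinct lines over C (the quadratic factor has nonzero discriminant), so D_4.

Type D4, Milnor number mu = 4.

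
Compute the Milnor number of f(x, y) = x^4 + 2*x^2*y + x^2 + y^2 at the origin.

1

The Hessian of f at 0 has rank 2. Corank 0: nondegenerate Morse point, so A_1.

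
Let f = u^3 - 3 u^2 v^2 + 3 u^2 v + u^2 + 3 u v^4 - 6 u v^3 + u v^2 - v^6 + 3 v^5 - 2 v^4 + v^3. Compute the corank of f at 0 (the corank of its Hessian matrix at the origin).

1

The Hessian at 0 is [[2, 0], [0, 0]] of rank 1; hence corank 1.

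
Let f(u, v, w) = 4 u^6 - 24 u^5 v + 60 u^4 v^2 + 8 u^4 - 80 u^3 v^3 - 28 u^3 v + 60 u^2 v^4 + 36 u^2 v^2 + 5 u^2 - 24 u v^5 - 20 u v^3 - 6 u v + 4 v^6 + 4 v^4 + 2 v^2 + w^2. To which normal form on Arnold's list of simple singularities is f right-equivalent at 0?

The Hessian of f at 0 has rank 3. Corank 0: nondegenerate Morse point, so A_1.

A_1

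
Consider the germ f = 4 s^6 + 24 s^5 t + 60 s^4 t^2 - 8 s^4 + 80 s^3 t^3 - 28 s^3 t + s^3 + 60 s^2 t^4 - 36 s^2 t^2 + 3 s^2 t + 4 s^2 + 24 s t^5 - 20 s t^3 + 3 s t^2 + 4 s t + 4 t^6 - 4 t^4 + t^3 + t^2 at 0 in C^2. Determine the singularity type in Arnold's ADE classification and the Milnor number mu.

Type A2, Milnor number mu = 2.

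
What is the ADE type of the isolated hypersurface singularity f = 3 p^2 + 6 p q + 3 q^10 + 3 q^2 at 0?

The Hessian of f at 0 is [[6, 6], [6, 6]] with rank 1, so corank 1. A Groebner basis of the Jacobian ideal J(f) in C{p,q} is {q^9, p + q}; counting standard monomials gives mu = 9. Corank 1: A-series; mu = 9 gives A_9.

A_9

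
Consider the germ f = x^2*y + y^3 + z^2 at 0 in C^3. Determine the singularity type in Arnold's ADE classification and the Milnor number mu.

Type D4, Milnor number mu = 4.

The Hessian of f at 0 has rank 1. Corank 2; j^3 = y*(x^2 + y^2) splits into three distinct lines over C (the quadratic factor has nonzero discriminant), so D_4.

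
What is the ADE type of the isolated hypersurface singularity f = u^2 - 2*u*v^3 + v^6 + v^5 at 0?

A_4

The Hessian of f at 0 has rank 1. Corank 1: A-series; mu = 4 gives A_4.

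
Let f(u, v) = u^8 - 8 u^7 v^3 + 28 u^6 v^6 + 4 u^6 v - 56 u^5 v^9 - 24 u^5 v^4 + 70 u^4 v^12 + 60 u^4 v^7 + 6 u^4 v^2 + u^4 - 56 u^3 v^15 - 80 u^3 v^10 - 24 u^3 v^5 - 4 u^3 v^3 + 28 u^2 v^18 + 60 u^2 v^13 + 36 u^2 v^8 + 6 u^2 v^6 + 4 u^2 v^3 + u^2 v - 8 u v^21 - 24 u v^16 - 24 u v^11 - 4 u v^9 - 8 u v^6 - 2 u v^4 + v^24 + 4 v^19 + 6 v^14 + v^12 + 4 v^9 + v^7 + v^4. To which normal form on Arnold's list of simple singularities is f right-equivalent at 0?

D_{5}

The Hessian of f at 0 has rank 0. Corank 2; j^3 = u^2*v has shape L^2 M (L != M), so D-series; mu = 5 gives D_5.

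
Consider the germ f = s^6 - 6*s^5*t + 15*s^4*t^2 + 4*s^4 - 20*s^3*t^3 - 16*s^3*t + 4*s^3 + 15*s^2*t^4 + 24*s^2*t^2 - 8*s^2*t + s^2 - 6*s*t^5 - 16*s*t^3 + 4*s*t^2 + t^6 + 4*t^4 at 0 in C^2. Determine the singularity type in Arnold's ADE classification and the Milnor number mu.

The Hessian of f at 0 has rank 1. Corank 1: A-series; mu = 5 gives A_5.

Type A5, Milnor number mu = 5.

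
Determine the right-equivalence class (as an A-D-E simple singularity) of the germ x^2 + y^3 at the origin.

A_{2}

The Hessian of f at 0 is [[2, 0], [0, 0]] with rank 1, so corank 1. A Groebner basis of the Jacobian ideal J(f) in C{x,y} is {y^2, x}; counting standard monomials gives mu = 2. Corank 1: A-series; mu = 2 gives A_2.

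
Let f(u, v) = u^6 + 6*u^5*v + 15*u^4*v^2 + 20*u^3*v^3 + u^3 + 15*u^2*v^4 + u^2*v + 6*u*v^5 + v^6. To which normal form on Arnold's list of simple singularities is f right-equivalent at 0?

D_7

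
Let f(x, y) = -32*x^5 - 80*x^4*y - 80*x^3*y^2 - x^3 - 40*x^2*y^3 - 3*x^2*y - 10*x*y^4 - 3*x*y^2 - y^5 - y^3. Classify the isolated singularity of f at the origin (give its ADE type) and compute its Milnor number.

Type E_{8}, Milnor number mu = 8.

The Hessian of f at 0 is [[0, 0], [0, 0]] with rank 0, so corank 2. A Groebner basis of the Jacobian ideal J(f) in C{x,y} is {y^5, x*y^3 + 7*y^4/8, x^2 + 2*x*y + y^2}; counting standard monomials gives mu = 8. Corank 2; j^3 = -(x + y)^3 is a perfect cube, so E-series; the 5-jet and mu = 8 give E_8.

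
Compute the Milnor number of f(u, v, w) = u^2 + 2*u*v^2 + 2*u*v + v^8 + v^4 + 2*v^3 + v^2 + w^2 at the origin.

7

The Hessian of f at 0 is [[2, 2, 0], [2, 2, 0], [0, 0, 2]] with rank 2, so corank 1. A Groebner basis of the Jacobian ideal J(f) in C{u,v,w} is {u^4 + 6*u^3 + 14*u^2*v - 11*u^2 - 14*u*v + 3*u + 3*v, u^3*v - 3*u^3 - 6*u^2*v + 4*u^2 + 5*u*v - u - v, u + v^2 + v, w}; counting standard monomials gives mu = 7. Corank 1: A-series; mu = 7 gives A_7.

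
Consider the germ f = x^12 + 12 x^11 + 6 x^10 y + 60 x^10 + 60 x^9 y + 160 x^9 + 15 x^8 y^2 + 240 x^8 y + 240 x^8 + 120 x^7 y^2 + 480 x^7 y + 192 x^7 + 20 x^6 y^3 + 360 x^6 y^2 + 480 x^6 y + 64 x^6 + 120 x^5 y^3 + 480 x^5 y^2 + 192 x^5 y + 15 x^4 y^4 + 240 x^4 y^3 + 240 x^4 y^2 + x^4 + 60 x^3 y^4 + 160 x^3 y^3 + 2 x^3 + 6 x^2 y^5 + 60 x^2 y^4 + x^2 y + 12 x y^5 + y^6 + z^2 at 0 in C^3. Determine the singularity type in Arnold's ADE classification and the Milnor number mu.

Type D7, Milnor number mu = 7.

The Hessian of f at 0 has rank 1. Corank 2; j^3 = x^2*(2*x + y) has shape L^2 M (L != M), so D-series; mu = 7 gives D_7.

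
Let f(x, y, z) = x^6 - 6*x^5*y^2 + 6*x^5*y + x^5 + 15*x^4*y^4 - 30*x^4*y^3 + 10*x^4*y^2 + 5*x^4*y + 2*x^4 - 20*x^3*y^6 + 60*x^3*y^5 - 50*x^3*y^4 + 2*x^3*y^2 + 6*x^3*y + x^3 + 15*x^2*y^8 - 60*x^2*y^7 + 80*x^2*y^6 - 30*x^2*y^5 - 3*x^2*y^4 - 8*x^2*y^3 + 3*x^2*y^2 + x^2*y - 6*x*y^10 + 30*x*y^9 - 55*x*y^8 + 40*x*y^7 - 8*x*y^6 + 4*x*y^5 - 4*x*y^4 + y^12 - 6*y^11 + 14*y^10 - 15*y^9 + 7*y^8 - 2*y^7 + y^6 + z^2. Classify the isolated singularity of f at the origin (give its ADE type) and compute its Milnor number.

The Hessian of f at 0 has rank 1. Corank 2; j^3 = x^2*(x + y) has shape L^2 M (L != M), so D-series; mu = 7 gives D_7.

Type D_{7}, Milnor number mu = 7.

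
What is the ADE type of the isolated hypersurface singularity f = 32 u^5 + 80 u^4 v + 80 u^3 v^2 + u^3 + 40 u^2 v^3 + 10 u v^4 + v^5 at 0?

The Hessian of f at 0 has rank 0. Corank 2; j^3 = u^3 is a perfect cube, so E-series; the 5-jet and mu = 8 give E_8.

E_{8}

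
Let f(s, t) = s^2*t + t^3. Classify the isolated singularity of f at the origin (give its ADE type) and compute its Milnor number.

Type D4, Milnor number mu = 4.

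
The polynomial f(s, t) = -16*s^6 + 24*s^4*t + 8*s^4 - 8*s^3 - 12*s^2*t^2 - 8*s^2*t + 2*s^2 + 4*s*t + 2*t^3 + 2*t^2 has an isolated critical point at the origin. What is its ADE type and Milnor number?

The Hessian of f at 0 is [[4, 4], [4, 4]] with rank 1, so corank 1. A Groebner basis of the Jacobian ideal J(f) in C{s,t} is {t^2, s + t}; counting standard monomials gives mu = 2. Corank 1: A-series; mu = 2 gives A_2.

Type A2, Milnor number mu = 2.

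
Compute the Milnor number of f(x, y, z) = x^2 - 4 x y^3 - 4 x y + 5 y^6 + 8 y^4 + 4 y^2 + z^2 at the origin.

5

The Hessian of f at 0 is [[2, -4, 0], [-4, 8, 0], [0, 0, 2]] with rank 2, so corank 1. A Groebner basis of the Jacobian ideal J(f) in C{x,y,z} is {x*y^2 - x + 2*y, -x/2 + y^3 + y, x^2 - 4*x*y + 4*y^2, z}; counting standard monomials gives mu = 5. Corank 1: A-series; mu = 5 gives A_5.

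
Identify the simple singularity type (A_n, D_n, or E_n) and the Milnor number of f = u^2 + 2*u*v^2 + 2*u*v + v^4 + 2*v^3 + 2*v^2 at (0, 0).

Type A1, Milnor number mu = 1.

The Hessian of f at 0 has rank 2. Corank 0: nondegenerate Morse point, so A_1.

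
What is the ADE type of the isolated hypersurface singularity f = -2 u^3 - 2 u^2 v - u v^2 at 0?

The Hessian of f at 0 is [[0, 0], [0, 0]] with rank 0, so corank 2. A Groebner basis of the Jacobian ideal J(f) in C{u,v} is {v^3, u^2 + v^2/2, u*v - v^2/2}; counting standard monomials gives mu = 4. Corank 2; j^3 = -u*(2*u^2 + 2*u*v + v^2) splits into three distinct lines over C (the quadratic factor has nonzero discriminant), so D_4.

D_4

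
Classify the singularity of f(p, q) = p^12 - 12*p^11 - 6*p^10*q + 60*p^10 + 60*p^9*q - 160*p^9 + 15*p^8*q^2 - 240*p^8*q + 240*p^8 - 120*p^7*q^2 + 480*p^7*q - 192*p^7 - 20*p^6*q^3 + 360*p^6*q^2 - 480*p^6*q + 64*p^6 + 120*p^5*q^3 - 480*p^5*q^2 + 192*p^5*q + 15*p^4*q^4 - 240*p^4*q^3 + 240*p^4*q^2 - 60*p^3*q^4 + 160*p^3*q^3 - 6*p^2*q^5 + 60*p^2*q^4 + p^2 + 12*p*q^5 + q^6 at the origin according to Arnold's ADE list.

A_{5}

The Hessian of f at 0 is [[2, 0], [0, 0]] with rank 1, so corank 1. A Groebner basis of the Jacobian ideal J(f) in C{p,q} is {q^5, p}; counting standard monomials gives mu = 5. Corank 1: A-series; mu = 5 gives A_5.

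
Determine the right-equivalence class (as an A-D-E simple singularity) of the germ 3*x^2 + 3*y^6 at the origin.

A_{5}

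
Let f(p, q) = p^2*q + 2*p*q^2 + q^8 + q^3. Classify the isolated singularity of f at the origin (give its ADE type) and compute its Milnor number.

Type D9, Milnor number mu = 9.

The Hessian of f at 0 has rank 0. Corank 2; j^3 = q*(p + q)^2 has shape L^2 M (L != M), so D-series; mu = 9 gives D_9.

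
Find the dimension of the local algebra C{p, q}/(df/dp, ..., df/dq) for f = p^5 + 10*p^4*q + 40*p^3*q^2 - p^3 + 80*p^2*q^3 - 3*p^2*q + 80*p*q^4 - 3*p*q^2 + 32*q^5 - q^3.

The Hessian of f at 0 is [[0, 0], [0, 0]] with rank 0, so corank 2. A Groebner basis of the Jacobian ideal J(f) in C{p,q} is {q^5, p*q^3 + 5*q^4/4, p^2 + 2*p*q + q^2}; counting standard monomials gives mu = 8. Corank 2; j^3 = -(p + q)^3 is a perfect cube, so E-series; the 5-jet and mu = 8 give E_8.

8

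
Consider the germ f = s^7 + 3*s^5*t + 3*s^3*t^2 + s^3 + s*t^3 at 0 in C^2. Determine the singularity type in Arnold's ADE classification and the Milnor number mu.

The Hessian of f at 0 has rank 0. Corank 2; j^3 = s^3 is a perfect cube, so E-series; the 4-jet and mu = 7 give E_7.

Type E_{7}, Milnor number mu = 7.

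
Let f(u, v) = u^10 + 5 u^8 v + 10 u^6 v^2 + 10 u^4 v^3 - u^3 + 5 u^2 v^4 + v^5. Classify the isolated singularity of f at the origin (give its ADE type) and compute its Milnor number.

The Hessian of f at 0 is [[0, 0], [0, 0]] with rank 0, so corank 2. A Groebner basis of the Jacobian ideal J(f) in C{u,v} is {v^4, u^2}; counting standard monomials gives mu = 8. Corank 2; j^3 = -u^3 is a perfect cube, so E-series; the 5-jet and mu = 8 give E_8.

Type E_{8}, Milnor number mu = 8.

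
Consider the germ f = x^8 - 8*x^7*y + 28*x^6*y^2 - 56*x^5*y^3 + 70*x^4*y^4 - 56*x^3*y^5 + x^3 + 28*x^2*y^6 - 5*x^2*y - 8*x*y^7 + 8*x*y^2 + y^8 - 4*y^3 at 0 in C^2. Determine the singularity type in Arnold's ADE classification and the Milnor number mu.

Type D9, Milnor number mu = 9.

The Hessian of f at 0 is [[0, 0], [0, 0]] with rank 0, so corank 2. A Groebner basis of the Jacobian ideal J(f) in C{x,y} is {-x*y/8 + y^7 + y^2/4, x*y^2 - 2*y^3, x^2 - 3*x*y + 2*y^2}; counting standard monomials gives mu = 9. Corank 2; j^3 = (x - 2*y)^2*(x - y) has shape L^2 M (L != M), so D-series; mu = 9 gives D_9.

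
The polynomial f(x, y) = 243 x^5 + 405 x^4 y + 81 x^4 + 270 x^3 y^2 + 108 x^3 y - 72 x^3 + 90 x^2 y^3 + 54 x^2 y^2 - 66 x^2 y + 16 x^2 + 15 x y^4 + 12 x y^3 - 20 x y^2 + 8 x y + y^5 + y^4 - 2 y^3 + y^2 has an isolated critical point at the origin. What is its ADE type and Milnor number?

Type A4, Milnor number mu = 4.

The Hessian of f at 0 is [[32, 8], [8, 2]] with rank 1, so corank 1. A Groebner basis of the Jacobian ideal J(f) in C{x,y} is {-512*x/3 + y^3 + 8*y^2/3 - 128*y/3, x^2 + 4*x/3 - y^2/12 + y/3, x*y - 8*x/3 + 7*y^2/24 - 2*y/3}; counting standard monomials gives mu = 4. Corank 1: A-series; mu = 4 gives A_4.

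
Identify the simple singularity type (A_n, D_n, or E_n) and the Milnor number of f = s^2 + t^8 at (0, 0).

The Hessian of f at 0 has rank 1. Corank 1: A-series; mu = 7 gives A_7.

Type A7, Milnor number mu = 7.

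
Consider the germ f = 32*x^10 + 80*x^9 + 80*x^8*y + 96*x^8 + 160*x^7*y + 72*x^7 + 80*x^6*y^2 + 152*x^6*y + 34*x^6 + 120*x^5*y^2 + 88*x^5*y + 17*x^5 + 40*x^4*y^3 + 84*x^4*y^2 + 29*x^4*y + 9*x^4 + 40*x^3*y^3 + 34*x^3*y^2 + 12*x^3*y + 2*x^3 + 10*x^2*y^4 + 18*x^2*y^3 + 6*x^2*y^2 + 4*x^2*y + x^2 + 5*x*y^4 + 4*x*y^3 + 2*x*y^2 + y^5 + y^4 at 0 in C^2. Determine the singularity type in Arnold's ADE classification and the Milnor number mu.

The Hessian of f at 0 has rank 1. Corank 1: A-series; mu = 4 gives A_4.

Type A4, Milnor number mu = 4.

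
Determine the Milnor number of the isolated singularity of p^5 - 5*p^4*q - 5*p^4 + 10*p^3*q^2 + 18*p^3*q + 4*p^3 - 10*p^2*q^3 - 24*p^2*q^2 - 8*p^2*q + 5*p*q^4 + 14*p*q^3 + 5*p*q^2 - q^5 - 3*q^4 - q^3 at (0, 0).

5

The Hessian of f at 0 is [[0, 0], [0, 0]] with rank 0, so corank 2. A Groebner basis of the Jacobian ideal J(f) in C{p,q} is {p*q^2 + 4*p*q - 2*q^2, 8*p*q + q^3 - 4*q^2, p^2 - 2*p*q + 3*q^2/4}; counting standard monomials gives mu = 5. Corank 2; j^3 = (p - q)*(2*p - q)^2 has shape L^2 M (L != M), so D-series; mu = 5 gives D_5.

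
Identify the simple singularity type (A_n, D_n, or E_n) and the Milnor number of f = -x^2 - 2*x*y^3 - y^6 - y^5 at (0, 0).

Type A_{4}, Milnor number mu = 4.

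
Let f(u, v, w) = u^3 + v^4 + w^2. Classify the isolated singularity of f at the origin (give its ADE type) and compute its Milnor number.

Type E_{6}, Milnor number mu = 6.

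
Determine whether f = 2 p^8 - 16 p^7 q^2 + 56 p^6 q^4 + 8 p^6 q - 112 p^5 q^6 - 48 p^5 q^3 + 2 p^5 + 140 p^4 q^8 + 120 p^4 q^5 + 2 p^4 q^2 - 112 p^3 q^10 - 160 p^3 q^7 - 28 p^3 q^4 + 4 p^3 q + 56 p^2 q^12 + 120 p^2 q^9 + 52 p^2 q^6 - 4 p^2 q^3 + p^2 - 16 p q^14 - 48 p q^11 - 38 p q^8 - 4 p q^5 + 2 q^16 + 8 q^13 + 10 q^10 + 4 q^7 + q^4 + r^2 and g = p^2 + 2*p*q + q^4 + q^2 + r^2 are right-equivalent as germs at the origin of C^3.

The Hessian of f at 0 has rank 2. Corank 1: A-series; mu = 3 gives A_3. The Hessian of g at 0 has rank 2. Corank 1: A-series; mu = 3 gives A_3. Both have type A_3, hence right-equivalent.

Yes.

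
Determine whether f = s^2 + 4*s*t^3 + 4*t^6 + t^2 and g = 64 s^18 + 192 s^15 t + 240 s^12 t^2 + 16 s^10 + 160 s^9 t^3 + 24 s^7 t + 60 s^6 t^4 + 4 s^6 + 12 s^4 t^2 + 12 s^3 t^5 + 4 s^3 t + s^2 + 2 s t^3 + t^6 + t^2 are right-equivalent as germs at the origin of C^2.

The Hessian of f at 0 is [[2, 0], [0, 2]] with rank 2, so corank 0. A Groebner basis of the Jacobian ideal J(f) in C{s,t} is {s, t}; counting standard monomials gives mu = 1. Corank 0: nondegenerate Morse point, so A_1. The Hessian of g at 0 is [[2, 0], [0, 2]] with rank 2, so corank 0. A Groebner basis of the Jacobian ideal J(g) in C{s,t} is {s, t}; counting standard monomials gives mu = 1. Corank 0: nondegenerate Morse point, so A_1. Both have type A_1, hence right-equivalent.

Yes.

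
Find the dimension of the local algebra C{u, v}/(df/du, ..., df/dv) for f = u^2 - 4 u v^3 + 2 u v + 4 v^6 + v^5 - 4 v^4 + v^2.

The Hessian of f at 0 has rank 1. Corank 1: A-series; mu = 4 gives A_4.

4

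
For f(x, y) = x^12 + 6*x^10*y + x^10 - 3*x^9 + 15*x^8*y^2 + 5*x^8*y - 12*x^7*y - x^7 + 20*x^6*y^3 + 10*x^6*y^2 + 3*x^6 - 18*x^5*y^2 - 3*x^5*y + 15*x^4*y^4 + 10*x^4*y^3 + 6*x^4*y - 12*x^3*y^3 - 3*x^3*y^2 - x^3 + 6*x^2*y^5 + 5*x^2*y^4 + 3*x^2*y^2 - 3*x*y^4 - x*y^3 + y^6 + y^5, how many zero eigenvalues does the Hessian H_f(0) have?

2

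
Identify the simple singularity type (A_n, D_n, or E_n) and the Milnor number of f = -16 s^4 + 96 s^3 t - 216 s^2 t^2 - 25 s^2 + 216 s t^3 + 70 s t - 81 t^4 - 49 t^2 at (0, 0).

Type A_{3}, Milnor number mu = 3.

The Hessian of f at 0 has rank 1. Corank 1: A-series; mu = 3 gives A_3.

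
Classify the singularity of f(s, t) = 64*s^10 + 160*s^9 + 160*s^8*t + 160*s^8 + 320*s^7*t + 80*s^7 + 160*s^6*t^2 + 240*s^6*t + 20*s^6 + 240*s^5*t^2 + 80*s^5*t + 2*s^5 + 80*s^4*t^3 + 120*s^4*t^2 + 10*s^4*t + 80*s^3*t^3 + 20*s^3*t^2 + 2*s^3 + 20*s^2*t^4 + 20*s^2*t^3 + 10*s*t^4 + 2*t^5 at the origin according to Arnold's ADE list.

The Hessian of f at 0 is [[0, 0], [0, 0]] with rank 0, so corank 2. A Groebner basis of the Jacobian ideal J(f) in C{s,t} is {t^5, s*t^3 + t^4/4, s^2}; counting standard monomials gives mu = 8. Corank 2; j^3 = 2*s^3 is a perfect cube, so E-series; the 5-jet and mu = 8 give E_8.

E8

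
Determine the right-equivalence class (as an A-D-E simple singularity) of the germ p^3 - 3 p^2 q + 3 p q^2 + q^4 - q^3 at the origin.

The Hessian of f at 0 has rank 0. Corank 2; j^3 = (p - q)^3 is a perfect cube, so E-series; the 4-jet and mu = 6 give E_6.

E6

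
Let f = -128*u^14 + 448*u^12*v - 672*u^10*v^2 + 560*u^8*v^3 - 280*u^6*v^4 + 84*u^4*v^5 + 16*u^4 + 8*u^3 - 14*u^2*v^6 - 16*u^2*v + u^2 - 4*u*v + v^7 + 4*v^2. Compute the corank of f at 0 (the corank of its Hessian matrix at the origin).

The Hessian at 0 is [[2, -4], [-4, 8]] of rank 1; hence corank 1.

1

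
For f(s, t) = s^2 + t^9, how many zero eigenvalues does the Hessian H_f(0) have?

The Hessian at 0 is [[2, 0], [0, 0]] of rank 1; hence corank 1.

1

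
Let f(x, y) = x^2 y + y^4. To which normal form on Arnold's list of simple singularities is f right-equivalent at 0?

D5

The Hessian of f at 0 has rank 0. Corank 2; j^3 = x^2*y has shape L^2 M (L != M), so D-series; mu = 5 gives D_5.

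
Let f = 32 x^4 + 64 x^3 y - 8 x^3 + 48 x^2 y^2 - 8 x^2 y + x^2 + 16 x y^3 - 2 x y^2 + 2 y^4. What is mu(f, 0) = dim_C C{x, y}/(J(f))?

3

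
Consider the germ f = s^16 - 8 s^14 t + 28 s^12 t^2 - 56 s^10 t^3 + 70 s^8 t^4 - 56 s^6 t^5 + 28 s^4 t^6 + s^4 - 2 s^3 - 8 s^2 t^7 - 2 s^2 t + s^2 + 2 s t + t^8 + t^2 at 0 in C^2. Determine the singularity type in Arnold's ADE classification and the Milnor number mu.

Type A7, Milnor number mu = 7.

The Hessian of f at 0 is [[2, 2], [2, 2]] with rank 1, so corank 1. A Groebner basis of the Jacobian ideal J(f) in C{s,t} is {s*t^3 + 6*s*t^2 + 5*s*t + s + 3*t^3 + 4*t^2 + t, -14*s*t^2 - 14*s*t - 3*s + t^4 - 6*t^3 - 11*t^2 - 3*t, s^2 - s - t}; counting standard monomials gives mu = 7. Corank 1: A-series; mu = 7 gives A_7.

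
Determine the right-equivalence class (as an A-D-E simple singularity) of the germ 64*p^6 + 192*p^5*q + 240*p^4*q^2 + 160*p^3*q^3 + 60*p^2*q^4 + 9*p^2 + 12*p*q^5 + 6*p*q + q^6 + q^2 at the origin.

A5

The Hessian of f at 0 has rank 1. Corank 1: A-series; mu = 5 gives A_5.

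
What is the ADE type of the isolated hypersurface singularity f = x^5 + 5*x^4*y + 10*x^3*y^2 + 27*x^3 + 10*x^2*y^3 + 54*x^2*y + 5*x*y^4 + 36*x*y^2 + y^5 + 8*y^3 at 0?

The Hessian of f at 0 has rank 0. Corank 2; j^3 = (3*x + 2*y)^3 is a perfect cube, so E-series; the 5-jet and mu = 8 give E_8.

E_{8}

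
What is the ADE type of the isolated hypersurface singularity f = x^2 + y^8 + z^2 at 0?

The Hessian of f at 0 is [[2, 0, 0], [0, 0, 0], [0, 0, 2]] with rank 2, so corank 1. A Groebner basis of the Jacobian ideal J(f) in C{x,y,z} is {y^7, x, z}; counting standard monomials gives mu = 7. Corank 1: A-series; mu = 7 gives A_7.

A_7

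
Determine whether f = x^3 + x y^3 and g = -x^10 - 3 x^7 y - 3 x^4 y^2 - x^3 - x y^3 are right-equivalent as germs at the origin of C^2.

The Hessian of f at 0 is [[0, 0], [0, 0]] with rank 0, so corank 2. A Groebner basis of the Jacobian ideal J(f) in C{x,y} is {x^3, x*y^2, 3*x^2 + y^3}; counting standard monomials gives mu = 7. Corank 2; j^3 = x^3 is a perfect cube, so E-series; the 4-jet and mu = 7 give E_7. The Hessian of g at 0 is [[0, 0], [0, 0]] with rank 0, so corank 2. A Groebner basis of the Jacobian ideal J(g) in C{x,y} is {x^3, x*y^2, 3*x^2 + y^3}; counting standard monomials gives mu = 7. Corank 2; j^3 = -x^3 is a perfect cube, so E-series; the 4-jet and mu = 7 give E_7. Both have type E_7, hence right-equivalent.

Yes.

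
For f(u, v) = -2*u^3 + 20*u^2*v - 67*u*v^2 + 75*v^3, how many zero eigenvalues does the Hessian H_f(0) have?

Hessian at 0 has rank 0.

2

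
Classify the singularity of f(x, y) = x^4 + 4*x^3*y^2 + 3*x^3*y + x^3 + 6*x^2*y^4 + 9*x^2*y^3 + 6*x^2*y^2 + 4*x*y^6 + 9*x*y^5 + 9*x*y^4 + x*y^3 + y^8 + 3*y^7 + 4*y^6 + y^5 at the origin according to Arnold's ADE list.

E_{7}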